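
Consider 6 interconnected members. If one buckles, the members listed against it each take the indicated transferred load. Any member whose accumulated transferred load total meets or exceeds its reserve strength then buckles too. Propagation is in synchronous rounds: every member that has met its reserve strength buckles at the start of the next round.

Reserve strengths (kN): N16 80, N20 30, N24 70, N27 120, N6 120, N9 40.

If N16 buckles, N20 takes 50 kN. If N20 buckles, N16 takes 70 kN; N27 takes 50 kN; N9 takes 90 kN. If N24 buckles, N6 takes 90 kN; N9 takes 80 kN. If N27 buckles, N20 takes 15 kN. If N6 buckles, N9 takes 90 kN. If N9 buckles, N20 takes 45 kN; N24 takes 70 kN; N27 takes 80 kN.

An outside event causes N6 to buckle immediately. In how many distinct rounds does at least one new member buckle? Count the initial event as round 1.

Round 1 — N6 buckles (initial).
  N9: +90 → 90 ≥ 40
Round 2 — N9 buckles.
  N20: +45 → 45 ≥ 30
  N24: +70 → 70 ≥ 70
  N27: +80 → 80 < 120
Round 3 — N20, N24 buckle.
  N16: +70 → 70 < 80
  N27: +50 → 130 ≥ 120
Round 4 — N27 buckles.
No further bucklings.

4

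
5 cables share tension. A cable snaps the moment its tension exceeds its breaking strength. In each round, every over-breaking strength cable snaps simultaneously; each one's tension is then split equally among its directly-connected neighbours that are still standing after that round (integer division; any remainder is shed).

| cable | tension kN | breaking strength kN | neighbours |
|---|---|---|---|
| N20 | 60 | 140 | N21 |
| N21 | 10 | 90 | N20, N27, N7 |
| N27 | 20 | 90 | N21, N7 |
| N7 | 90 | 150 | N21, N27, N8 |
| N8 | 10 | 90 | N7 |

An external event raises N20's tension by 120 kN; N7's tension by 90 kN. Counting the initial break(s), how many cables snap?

Round 1 — N20 at 180 > 140; N7 at 180 > 150. N20, N7 snap.
  N20 sheds 180 kN to N21: 180 each.
    N21: 10+180 = 190 > 90
  N7 sheds 180 kN to N21, N27, N8: 60 each.
    N21: 190+60 = 250 > 90
    N27: 20+60 = 80 ≤ 90
    N8: 10+60 = 70 ≤ 90
Round 2 — N21 snaps.
  N21 sheds 250 kN to N27: 250 each.
    N27: 80+250 = 330 > 90
Round 3 — N27 snaps.
  N27 sheds 330 kN: no online neighbours, lost.
No further breaks.

4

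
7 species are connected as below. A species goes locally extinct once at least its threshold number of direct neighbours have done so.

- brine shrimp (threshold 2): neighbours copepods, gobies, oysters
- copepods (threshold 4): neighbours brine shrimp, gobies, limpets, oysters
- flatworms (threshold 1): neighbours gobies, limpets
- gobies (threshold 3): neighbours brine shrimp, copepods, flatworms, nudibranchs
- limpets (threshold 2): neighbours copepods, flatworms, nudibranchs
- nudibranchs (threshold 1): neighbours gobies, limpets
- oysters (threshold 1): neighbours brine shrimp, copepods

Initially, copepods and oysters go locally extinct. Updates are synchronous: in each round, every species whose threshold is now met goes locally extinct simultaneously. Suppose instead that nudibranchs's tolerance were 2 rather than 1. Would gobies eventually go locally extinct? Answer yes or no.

no

With nudibranchs's tolerance at 2:
Round 1 — copepods, oysters go locally extinct (initial).
Round 2 — checking thresholds:
  brine shrimp: 2 of 3 neighbours ≥ 2, goes locally extinct.
  gobies: 1 of 4 neighbours < 3, holds.
  limpets: 1 of 3 neighbours < 2, holds.
Round 3 — no new extinctions; cascade stops.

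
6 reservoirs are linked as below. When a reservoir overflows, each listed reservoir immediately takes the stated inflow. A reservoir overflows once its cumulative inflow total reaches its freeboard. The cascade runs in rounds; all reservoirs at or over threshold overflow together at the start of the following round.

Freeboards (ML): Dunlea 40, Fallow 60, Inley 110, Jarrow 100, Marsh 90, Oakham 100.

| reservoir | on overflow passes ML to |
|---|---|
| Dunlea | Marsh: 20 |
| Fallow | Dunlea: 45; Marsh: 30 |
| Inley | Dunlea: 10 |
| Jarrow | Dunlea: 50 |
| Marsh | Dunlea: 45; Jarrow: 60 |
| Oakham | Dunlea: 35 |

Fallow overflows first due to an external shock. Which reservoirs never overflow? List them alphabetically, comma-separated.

Round 1 — Fallow overflows (initial).
  Dunlea: +45 → 45 ≥ 40
  Marsh: +30 → 30 < 90
Round 2 — Dunlea overflows.
  Marsh: +20 → 50 < 90
No further overflows.

Inley, Jarrow, Marsh, Oakham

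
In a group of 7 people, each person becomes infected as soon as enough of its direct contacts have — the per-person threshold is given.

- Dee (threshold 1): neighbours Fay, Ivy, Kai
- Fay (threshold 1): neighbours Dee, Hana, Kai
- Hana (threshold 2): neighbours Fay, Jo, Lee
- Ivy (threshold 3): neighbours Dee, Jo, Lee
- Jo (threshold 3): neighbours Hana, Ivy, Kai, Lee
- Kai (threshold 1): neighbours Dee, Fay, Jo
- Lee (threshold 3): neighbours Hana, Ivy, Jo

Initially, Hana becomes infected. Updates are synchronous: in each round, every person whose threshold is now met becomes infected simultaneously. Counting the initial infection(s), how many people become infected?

4

Round 1 — Hana becomes infected (initial).
Round 2 — checking thresholds:
  Fay: 1 of 3 neighbours ≥ 1, becomes infected.
  Jo: 1 of 4 neighbours < 3, below threshold.
  Lee: 1 of 3 neighbours < 3, below threshold.
Round 3 — checking thresholds:
  Dee: 1 of 3 neighbours ≥ 1, becomes infected.
  Jo: 1 of 4 neighbours < 3, below threshold.
  Kai: 1 of 3 neighbours ≥ 1, becomes infected.
  Lee: 1 of 3 neighbours < 3, below threshold.
Round 4 — no new infections; cascade stops.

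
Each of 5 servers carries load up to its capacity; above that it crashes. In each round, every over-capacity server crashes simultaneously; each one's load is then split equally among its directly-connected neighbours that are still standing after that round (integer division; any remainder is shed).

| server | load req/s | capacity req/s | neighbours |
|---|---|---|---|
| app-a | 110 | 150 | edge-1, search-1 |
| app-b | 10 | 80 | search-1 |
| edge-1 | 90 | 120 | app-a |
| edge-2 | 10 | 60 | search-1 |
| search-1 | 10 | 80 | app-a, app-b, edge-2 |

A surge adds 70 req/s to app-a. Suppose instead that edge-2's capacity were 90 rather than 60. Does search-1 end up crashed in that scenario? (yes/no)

yes

With edge-2's capacity at 90:
Round 1 — app-a at 180 > 150. app-a crashes.
  app-a sheds 180 req/s to edge-1, search-1: 90 each.
    edge-1: 90+90 = 180 > 120
    search-1: 10+90 = 100 > 80
Round 2 — edge-1, search-1 crash.
  edge-1 sheds 180 req/s: no online neighbours, lost.
  search-1 sheds 100 req/s to app-b, edge-2: 50 each.
    app-b: 10+50 = 60 ≤ 80
    edge-2: 10+50 = 60 ≤ 90
No further crashes.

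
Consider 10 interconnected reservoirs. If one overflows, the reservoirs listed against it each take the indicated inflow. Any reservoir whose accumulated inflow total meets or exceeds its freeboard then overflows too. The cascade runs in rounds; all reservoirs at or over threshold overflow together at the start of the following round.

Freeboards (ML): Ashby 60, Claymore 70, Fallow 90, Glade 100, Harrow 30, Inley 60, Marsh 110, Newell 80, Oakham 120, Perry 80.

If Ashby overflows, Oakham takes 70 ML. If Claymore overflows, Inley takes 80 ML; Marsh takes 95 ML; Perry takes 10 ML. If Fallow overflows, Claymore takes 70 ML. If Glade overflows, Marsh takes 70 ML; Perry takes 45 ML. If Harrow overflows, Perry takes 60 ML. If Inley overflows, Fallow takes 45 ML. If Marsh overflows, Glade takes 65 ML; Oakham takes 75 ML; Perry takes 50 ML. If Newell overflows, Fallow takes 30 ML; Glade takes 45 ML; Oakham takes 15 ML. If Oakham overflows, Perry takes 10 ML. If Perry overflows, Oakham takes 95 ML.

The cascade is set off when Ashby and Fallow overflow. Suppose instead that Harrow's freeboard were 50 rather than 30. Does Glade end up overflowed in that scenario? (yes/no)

With Harrow's freeboard at 50:
Round 1 — Ashby, Fallow overflow (initial).
  Claymore: +70 → 70 ≥ 70
  Oakham: +70 → 70 < 120
Round 2 — Claymore overflows.
  Inley: +80 → 80 ≥ 60
  Marsh: +95 → 95 < 110
  Perry: +10 → 10 < 80
Round 3 — Inley overflows.
No further overflows.

no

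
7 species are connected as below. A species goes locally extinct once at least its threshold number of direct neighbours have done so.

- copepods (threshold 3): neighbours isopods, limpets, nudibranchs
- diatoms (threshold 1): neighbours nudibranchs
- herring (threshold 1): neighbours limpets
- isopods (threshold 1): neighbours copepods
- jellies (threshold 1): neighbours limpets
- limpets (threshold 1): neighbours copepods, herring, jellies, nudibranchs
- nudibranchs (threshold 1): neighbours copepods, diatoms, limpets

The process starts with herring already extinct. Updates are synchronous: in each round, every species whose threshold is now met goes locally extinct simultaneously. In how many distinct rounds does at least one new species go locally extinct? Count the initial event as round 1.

4

Round 1 — herring goes locally extinct (initial).
Round 2 — checking thresholds:
  limpets: 1 of 4 neighbours ≥ 1, goes locally extinct.
Round 3 — checking thresholds:
  copepods: 1 of 3 neighbours < 3, not yet.
  jellies: 1 of 1 neighbours ≥ 1, goes locally extinct.
  nudibranchs: 1 of 3 neighbours ≥ 1, goes locally extinct.
Round 4 — checking thresholds:
  copepods: 2 of 3 neighbours < 3, not yet.
  diatoms: 1 of 1 neighbours ≥ 1, goes locally extinct.
Round 5 — no new extinctions; cascade stops.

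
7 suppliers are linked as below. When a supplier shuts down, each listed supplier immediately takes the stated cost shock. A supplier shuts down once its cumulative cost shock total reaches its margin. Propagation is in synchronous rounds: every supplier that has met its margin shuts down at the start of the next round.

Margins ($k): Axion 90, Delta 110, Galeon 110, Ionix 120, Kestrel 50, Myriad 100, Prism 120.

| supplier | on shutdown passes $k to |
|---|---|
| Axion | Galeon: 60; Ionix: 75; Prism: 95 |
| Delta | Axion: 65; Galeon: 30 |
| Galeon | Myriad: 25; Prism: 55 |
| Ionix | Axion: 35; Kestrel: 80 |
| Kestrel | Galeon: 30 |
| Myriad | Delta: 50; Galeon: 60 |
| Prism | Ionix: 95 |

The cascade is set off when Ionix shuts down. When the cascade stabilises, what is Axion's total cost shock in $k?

Round 1 — Ionix shuts down (initial).
  Axion: +35 → 35 < 90
  Kestrel: +80 → 80 ≥ 50
Round 2 — Kestrel shuts down.
  Galeon: +30 → 30 < 110
No further shutdowns.

35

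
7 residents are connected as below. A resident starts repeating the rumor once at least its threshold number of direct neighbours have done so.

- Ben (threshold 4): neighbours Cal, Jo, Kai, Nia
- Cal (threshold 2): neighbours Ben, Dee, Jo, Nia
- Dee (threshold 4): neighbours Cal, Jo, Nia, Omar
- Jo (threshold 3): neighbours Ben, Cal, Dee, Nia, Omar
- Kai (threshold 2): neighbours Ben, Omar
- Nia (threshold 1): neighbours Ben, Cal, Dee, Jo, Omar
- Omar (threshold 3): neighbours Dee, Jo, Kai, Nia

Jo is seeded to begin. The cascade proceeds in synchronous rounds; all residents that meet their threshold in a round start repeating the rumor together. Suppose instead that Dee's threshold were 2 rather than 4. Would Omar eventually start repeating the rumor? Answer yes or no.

With Dee's threshold at 2:
Round 1 — Jo starts repeating the rumor (initial).
Round 2 — checking thresholds:
  Ben: 1 of 4 neighbours < 4, not yet.
  Cal: 1 of 4 neighbours < 2, not yet.
  Dee: 1 of 4 neighbours < 2, not yet.
  Nia: 1 of 5 neighbours ≥ 1, starts repeating the rumor.
  Omar: 1 of 4 neighbours < 3, not yet.
Round 3 — checking thresholds:
  Ben: 2 of 4 neighbours < 4, not yet.
  Cal: 2 of 4 neighbours ≥ 2, starts repeating the rumor.
  Dee: 2 of 4 neighbours ≥ 2, starts repeating the rumor.
  Omar: 2 of 4 neighbours < 3, not yet.
Round 4 — checking thresholds:
  Ben: 3 of 4 neighbours < 4, not yet.
  Omar: 3 of 4 neighbours ≥ 3, starts repeating the rumor.
Round 5 — no new spreads; cascade stops.

yes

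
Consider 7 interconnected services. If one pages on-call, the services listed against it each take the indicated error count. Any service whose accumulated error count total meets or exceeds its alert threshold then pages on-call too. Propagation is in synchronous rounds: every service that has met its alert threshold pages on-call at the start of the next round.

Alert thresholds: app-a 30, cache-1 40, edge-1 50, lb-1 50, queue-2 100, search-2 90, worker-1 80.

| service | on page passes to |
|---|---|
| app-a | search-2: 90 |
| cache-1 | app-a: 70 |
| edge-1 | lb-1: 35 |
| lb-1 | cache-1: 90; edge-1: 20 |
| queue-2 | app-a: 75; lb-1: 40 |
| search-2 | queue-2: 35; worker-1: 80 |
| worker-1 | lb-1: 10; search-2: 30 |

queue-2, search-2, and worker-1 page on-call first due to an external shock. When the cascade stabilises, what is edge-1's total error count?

Round 1 — queue-2, search-2, worker-1 page on-call (initial).
  app-a: +75 → 75 ≥ 30
  lb-1: +40+10 → 50 ≥ 50
Round 2 — app-a, lb-1 page on-call.
  cache-1: +90 → 90 ≥ 40
  edge-1: +20 → 20 < 50
Round 3 — cache-1 pages on-call.
No further pages.

20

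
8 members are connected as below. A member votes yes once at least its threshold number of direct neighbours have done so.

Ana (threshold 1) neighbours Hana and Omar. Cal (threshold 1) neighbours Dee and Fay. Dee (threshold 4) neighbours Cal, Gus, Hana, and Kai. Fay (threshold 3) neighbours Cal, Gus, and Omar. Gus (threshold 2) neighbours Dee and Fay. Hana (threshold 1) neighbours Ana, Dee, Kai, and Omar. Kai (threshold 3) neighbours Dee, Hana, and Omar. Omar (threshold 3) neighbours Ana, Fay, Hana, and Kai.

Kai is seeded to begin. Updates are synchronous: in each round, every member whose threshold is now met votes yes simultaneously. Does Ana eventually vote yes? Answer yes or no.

yes

Round 1 — Kai votes yes (initial).
Round 2 — checking thresholds:
  Dee: 1 of 4 neighbours < 4, below threshold.
  Hana: 1 of 4 neighbours ≥ 1, votes yes.
  Omar: 1 of 4 neighbours < 3, below threshold.
Round 3 — checking thresholds:
  Ana: 1 of 2 neighbours ≥ 1, votes yes.
  Dee: 2 of 4 neighbours < 4, below threshold.
  Omar: 2 of 4 neighbours < 3, below threshold.
Round 4 — checking thresholds:
  Dee: 2 of 4 neighbours < 4, below threshold.
  Omar: 3 of 4 neighbours ≥ 3, votes yes.
Round 5 — no new yes votes; cascade stops.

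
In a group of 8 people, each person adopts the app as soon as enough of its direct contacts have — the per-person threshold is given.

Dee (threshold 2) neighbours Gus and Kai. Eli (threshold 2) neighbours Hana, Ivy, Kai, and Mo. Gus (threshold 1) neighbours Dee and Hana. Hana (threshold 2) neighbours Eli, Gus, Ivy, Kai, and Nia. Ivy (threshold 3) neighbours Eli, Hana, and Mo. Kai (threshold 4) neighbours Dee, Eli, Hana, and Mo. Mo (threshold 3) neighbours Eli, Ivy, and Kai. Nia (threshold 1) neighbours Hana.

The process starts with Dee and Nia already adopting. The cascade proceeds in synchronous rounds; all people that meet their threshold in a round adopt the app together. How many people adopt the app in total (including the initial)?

4

Round 1 — Dee, Nia adopt the app (initial).
Round 2 — checking thresholds:
  Gus: 1 of 2 neighbours ≥ 1, adopts the app.
  Hana: 1 of 5 neighbours < 2, not yet.
  Kai: 1 of 4 neighbours < 4, not yet.
Round 3 — checking thresholds:
  Hana: 2 of 5 neighbours ≥ 2, adopts the app.
  Kai: 1 of 4 neighbours < 4, not yet.
Round 4 — no new adoptions; cascade stops.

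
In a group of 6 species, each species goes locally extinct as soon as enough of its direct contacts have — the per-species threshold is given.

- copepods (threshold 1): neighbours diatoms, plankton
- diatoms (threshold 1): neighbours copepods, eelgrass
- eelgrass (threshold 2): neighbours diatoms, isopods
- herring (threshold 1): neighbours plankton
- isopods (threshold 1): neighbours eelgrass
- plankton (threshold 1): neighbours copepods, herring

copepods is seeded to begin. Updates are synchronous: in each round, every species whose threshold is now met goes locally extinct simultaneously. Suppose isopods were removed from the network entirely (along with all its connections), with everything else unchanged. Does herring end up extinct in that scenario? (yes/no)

With isopods removed:
Round 1 — copepods goes locally extinct (initial).
Round 2 — checking thresholds:
  diatoms: 1 of 2 neighbours ≥ 1, goes locally extinct.
  plankton: 1 of 2 neighbours ≥ 1, goes locally extinct.
Round 3 — checking thresholds:
  eelgrass: 1 of 1 neighbours < 2, not yet.
  herring: 1 of 1 neighbours ≥ 1, goes locally extinct.
Round 4 — no new extinctions; cascade stops.

yes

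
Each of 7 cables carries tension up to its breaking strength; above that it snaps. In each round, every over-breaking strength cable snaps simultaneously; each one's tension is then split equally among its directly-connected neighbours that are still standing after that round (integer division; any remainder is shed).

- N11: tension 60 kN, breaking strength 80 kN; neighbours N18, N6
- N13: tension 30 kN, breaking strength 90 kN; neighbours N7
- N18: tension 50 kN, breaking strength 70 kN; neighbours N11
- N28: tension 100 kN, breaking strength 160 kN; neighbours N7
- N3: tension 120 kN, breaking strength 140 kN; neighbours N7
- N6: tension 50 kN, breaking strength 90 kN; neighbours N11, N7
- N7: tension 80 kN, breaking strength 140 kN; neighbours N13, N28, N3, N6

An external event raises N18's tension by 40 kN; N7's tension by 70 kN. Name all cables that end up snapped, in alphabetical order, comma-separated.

N11, N18, N3, N6, N7

Round 1 — N18 at 90 > 70; N7 at 150 > 140. N18, N7 snap.
  N18 sheds 90 kN to N11: 90 each.
    N11: 60+90 = 150 > 80
  N7 sheds 150 kN to N13, N28, N3, N6: 37 each (2 lost).
    N13: 30+37 = 67 ≤ 90
    N28: 100+37 = 137 ≤ 160
    N3: 120+37 = 157 > 140
    N6: 50+37 = 87 ≤ 90
Round 2 — N11, N3 snap.
  N11 sheds 150 kN to N6: 150 each.
    N6: 87+150 = 237 > 90
  N3 sheds 157 kN: no online neighbours, lost.
Round 3 — N6 snaps.
  N6 sheds 237 kN: no online neighbours, lost.
No further breaks.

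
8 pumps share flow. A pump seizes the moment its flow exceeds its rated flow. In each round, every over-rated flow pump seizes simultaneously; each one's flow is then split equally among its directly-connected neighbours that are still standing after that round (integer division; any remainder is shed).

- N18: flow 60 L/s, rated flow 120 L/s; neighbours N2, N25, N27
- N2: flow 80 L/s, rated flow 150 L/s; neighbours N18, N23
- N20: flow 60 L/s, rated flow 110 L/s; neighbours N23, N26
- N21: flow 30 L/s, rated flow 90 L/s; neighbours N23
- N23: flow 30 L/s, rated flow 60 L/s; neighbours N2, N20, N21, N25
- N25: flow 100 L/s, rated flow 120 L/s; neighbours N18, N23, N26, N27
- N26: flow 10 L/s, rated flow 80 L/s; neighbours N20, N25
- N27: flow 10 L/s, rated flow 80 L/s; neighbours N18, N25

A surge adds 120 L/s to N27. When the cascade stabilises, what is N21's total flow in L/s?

Round 1 — N27 at 130 > 80. N27 seizes.
  N27 sheds 130 L/s to N18, N25: 65 each.
    N18: 60+65 = 125 > 120
    N25: 100+65 = 165 > 120
Round 2 — N18, N25 seize.
  N18 sheds 125 L/s to N2: 125 each.
    N2: 80+125 = 205 > 150
  N25 sheds 165 L/s to N23, N26: 82 each (1 lost).
    N23: 30+82 = 112 > 60
    N26: 10+82 = 92 > 80
Round 3 — N2, N23, N26 seize.
  N2 sheds 205 L/s: no online neighbours, lost.
  N23 sheds 112 L/s to N20, N21: 56 each.
    N20: 60+56 = 116 > 110
    N21: 30+56 = 86 ≤ 90
  N26 sheds 92 L/s to N20: 92 each.
    N20: 116+92 = 208 > 110
Round 4 — N20 seizes.
  N20 sheds 208 L/s: no online neighbours, lost.
No further seizures.

86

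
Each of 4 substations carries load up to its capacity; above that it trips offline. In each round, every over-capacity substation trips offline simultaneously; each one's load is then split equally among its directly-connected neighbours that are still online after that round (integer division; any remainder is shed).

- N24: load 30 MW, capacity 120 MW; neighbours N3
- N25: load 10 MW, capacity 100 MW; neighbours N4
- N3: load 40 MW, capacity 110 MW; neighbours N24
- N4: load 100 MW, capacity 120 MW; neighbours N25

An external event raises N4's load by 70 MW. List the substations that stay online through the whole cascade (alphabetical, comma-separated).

N24, N3

Round 1 — N4 at 170 > 120. N4 trips offline.
  N4 sheds 170 MW to N25: 170 each.
    N25: 10+170 = 180 > 100
Round 2 — N25 trips offline.
  N25 sheds 180 MW: no online neighbours, lost.
No further trips.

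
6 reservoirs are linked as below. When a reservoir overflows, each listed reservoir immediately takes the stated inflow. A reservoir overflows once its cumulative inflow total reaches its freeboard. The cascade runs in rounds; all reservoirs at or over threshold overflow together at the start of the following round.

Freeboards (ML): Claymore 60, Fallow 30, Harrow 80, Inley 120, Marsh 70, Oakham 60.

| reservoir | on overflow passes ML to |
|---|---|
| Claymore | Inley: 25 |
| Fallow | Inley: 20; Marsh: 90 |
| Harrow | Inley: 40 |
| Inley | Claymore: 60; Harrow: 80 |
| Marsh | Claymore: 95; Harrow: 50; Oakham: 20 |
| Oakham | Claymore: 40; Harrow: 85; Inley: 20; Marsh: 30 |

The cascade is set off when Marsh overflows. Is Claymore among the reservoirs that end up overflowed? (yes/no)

Round 1 — Marsh overflows (initial).
  Claymore: +95 → 95 ≥ 60
  Harrow: +50 → 50 < 80
  Oakham: +20 → 20 < 60
Round 2 — Claymore overflows.
  Inley: +25 → 25 < 120
No further overflows.

yes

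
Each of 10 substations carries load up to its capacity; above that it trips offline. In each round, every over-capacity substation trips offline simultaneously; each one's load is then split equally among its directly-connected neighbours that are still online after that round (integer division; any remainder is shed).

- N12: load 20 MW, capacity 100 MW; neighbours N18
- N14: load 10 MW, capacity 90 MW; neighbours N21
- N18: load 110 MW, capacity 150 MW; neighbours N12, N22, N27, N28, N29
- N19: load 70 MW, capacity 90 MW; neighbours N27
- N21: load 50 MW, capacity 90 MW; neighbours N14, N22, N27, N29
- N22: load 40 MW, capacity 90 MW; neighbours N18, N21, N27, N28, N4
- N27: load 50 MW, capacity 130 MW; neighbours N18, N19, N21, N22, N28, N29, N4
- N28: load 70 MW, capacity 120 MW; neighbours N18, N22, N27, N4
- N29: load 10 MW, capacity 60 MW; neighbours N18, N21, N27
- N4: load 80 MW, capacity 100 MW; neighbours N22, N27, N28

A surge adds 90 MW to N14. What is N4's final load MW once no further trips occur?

Round 1 — N14 at 100 > 90. N14 trips offline.
  N14 sheds 100 MW to N21: 100 each.
    N21: 50+100 = 150 > 90
Round 2 — N21 trips offline.
  N21 sheds 150 MW to N22, N27, N29: 50 each.
    N22: 40+50 = 90 ≤ 90
    N27: 50+50 = 100 ≤ 130
    N29: 10+50 = 60 ≤ 60
No further trips.

80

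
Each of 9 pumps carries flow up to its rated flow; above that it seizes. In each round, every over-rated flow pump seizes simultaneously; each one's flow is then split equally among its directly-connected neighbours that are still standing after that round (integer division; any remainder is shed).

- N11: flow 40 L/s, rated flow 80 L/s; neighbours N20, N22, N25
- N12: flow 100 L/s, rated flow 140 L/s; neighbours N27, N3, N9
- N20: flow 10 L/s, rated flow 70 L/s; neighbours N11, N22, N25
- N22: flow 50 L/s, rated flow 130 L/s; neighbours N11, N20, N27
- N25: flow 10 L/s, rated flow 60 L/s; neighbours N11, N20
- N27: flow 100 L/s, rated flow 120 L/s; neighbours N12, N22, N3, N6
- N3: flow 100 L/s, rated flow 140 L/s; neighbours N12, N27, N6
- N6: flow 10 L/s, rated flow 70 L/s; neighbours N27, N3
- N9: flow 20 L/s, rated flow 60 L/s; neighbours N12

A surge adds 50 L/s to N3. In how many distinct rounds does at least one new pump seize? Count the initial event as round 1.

Round 1 — N3 at 150 > 140. N3 seizes.
  N3 sheds 150 L/s to N12, N27, N6: 50 each.
    N12: 100+50 = 150 > 140
    N27: 100+50 = 150 > 120
    N6: 10+50 = 60 ≤ 70
Round 2 — N12, N27 seize.
  N12 sheds 150 L/s to N9: 150 each.
    N9: 20+150 = 170 > 60
  N27 sheds 150 L/s to N22, N6: 75 each.
    N22: 50+75 = 125 ≤ 130
    N6: 60+75 = 135 > 70
Round 3 — N6, N9 seize.
  N6 sheds 135 L/s: no online neighbours, lost.
  N9 sheds 170 L/s: no online neighbours, lost.
No further seizures.

3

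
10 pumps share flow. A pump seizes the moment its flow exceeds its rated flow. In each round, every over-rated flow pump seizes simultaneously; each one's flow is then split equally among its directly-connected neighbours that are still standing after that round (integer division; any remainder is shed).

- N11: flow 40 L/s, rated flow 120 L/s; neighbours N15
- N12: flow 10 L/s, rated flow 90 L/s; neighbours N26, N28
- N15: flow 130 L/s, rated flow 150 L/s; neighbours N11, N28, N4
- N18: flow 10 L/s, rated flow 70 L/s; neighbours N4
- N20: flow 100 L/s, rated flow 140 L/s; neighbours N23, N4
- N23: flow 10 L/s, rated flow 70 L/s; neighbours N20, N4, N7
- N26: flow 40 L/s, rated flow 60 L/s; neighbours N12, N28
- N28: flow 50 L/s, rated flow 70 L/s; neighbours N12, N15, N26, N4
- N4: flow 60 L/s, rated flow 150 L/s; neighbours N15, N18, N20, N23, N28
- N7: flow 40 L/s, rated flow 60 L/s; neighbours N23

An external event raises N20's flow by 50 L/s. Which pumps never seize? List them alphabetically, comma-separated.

Round 1 — N20 at 150 > 140. N20 seizes.
  N20 sheds 150 L/s to N23, N4: 75 each.
    N23: 10+75 = 85 > 70
    N4: 60+75 = 135 ≤ 150
Round 2 — N23 seizes.
  N23 sheds 85 L/s to N4, N7: 42 each (1 lost).
    N4: 135+42 = 177 > 150
    N7: 40+42 = 82 > 60
Round 3 — N4, N7 seize.
  N4 sheds 177 L/s to N15, N18, N28: 59 each.
    N15: 130+59 = 189 > 150
    N18: 10+59 = 69 ≤ 70
    N28: 50+59 = 109 > 70
  N7 sheds 82 L/s: no online neighbours, lost.
Round 4 — N15, N28 seize.
  N15 sheds 189 L/s to N11: 189 each.
    N11: 40+189 = 229 > 120
  N28 sheds 109 L/s to N12, N26: 54 each (1 lost).
    N12: 10+54 = 64 ≤ 90
    N26: 40+54 = 94 > 60
Round 5 — N11, N26 seize.
  N11 sheds 229 L/s: no online neighbours, lost.
  N26 sheds 94 L/s to N12: 94 each.
    N12: 64+94 = 158 > 90
Round 6 — N12 seizes.
  N12 sheds 158 L/s: no online neighbours, lost.
No further seizures.

N18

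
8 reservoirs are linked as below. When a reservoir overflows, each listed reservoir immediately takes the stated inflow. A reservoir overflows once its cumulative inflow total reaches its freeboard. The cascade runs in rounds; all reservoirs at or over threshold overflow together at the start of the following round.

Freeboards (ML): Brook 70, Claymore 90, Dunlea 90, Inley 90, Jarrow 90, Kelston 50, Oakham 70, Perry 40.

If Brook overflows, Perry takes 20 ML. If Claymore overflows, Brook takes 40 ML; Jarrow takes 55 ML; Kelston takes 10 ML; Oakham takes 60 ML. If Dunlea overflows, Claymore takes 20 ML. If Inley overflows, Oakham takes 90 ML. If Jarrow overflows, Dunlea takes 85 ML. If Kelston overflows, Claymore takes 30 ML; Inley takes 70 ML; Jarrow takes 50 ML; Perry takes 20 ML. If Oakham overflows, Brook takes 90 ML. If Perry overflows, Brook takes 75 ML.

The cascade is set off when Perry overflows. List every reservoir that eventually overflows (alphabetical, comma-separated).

Brook, Perry

Round 1 — Perry overflows (initial).
  Brook: +75 → 75 ≥ 70
Round 2 — Brook overflows.
No further overflows.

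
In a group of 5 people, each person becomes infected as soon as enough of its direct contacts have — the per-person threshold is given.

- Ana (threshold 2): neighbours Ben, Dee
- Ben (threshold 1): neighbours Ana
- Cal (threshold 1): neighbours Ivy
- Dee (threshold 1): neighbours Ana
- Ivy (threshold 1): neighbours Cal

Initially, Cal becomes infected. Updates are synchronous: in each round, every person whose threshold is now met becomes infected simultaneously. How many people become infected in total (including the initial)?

2

Round 1 — Cal becomes infected (initial).
Round 2 — checking thresholds:
  Ivy: 1 of 1 neighbours ≥ 1, becomes infected.
Round 3 — no new infections; cascade stops.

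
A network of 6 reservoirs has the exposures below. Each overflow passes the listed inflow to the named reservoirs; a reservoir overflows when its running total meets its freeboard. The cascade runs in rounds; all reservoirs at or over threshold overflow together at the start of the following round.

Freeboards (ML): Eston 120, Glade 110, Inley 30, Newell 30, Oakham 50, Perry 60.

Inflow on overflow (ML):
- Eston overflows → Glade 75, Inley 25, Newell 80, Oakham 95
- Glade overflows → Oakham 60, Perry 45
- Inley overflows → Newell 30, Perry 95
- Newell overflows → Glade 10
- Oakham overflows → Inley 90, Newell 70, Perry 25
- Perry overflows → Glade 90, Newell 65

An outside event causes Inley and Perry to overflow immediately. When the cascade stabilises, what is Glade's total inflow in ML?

100

Round 1 — Inley, Perry overflow (initial).
  Glade: +90 → 90 < 110
  Newell: +30+65 → 95 ≥ 30
Round 2 — Newell overflows.
  Glade: +10 → 100 < 110
No further overflows.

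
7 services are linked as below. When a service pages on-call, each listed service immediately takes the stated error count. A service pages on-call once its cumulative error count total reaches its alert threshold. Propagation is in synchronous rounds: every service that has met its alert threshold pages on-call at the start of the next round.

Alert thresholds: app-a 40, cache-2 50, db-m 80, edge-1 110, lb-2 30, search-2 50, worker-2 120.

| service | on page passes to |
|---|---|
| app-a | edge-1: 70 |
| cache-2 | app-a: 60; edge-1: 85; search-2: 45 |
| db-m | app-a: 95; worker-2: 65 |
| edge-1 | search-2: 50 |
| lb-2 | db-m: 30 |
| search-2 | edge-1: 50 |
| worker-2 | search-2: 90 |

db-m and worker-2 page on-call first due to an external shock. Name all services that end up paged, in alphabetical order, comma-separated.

Round 1 — db-m, worker-2 page on-call (initial).
  app-a: +95 → 95 ≥ 40
  search-2: +90 → 90 ≥ 50
Round 2 — app-a, search-2 page on-call.
  edge-1: +70+50 → 120 ≥ 110
Round 3 — edge-1 pages on-call.
No further pages.

app-a, db-m, edge-1, search-2, worker-2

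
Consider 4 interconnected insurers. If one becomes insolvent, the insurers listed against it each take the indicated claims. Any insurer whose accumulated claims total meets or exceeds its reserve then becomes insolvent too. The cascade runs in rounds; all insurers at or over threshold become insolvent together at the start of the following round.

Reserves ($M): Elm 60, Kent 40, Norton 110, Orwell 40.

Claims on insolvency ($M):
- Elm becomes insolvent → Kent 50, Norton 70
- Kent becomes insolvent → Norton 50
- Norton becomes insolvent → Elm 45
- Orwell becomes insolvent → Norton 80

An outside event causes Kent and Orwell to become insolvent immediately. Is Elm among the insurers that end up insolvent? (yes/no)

no

Round 1 — Kent, Orwell become insolvent (initial).
  Norton: +50+80 → 130 ≥ 110
Round 2 — Norton becomes insolvent.
  Elm: +45 → 45 < 60
No further insolvencies.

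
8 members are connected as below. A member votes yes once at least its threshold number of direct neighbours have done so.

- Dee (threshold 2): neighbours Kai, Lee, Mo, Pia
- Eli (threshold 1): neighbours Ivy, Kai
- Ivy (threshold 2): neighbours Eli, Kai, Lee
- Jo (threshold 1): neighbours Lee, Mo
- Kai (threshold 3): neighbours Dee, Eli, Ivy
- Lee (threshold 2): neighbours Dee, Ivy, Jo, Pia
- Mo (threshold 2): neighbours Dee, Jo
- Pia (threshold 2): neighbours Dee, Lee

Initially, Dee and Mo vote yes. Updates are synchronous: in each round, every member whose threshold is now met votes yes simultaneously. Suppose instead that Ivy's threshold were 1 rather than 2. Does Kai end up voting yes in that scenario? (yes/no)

yes

With Ivy's threshold at 1:
Round 1 — Dee, Mo vote yes (initial).
Round 2 — checking thresholds:
  Jo: 1 of 2 neighbours ≥ 1, votes yes.
  Kai: 1 of 3 neighbours < 3, holds.
  Lee: 1 of 4 neighbours < 2, holds.
  Pia: 1 of 2 neighbours < 2, holds.
Round 3 — checking thresholds:
  Kai: 1 of 3 neighbours < 3, holds.
  Lee: 2 of 4 neighbours ≥ 2, votes yes.
  Pia: 1 of 2 neighbours < 2, holds.
Round 4 — checking thresholds:
  Ivy: 1 of 3 neighbours ≥ 1, votes yes.
  Kai: 1 of 3 neighbours < 3, holds.
  Pia: 2 of 2 neighbours ≥ 2, votes yes.
Round 5 — checking thresholds:
  Eli: 1 of 2 neighbours ≥ 1, votes yes.
  Kai: 2 of 3 neighbours < 3, holds.
Round 6 — checking thresholds:
  Kai: 3 of 3 neighbours ≥ 3, votes yes.
Round 7 — no new yes votes; cascade stops.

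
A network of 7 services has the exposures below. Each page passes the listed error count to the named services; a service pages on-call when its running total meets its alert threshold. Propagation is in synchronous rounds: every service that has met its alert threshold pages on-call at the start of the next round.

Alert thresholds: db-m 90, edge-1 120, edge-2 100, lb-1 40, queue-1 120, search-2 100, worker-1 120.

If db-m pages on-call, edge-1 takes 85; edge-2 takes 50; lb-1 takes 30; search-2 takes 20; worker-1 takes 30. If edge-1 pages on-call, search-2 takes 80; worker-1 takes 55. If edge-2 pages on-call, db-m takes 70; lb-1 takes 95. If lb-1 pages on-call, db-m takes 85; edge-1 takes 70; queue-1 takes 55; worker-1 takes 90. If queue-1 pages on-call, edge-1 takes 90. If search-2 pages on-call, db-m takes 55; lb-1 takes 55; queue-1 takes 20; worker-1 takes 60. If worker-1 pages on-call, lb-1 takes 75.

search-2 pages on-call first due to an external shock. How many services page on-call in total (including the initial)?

5

Round 1 — search-2 pages on-call (initial).
  db-m: +55 → 55 < 90
  lb-1: +55 → 55 ≥ 40
  queue-1: +20 → 20 < 120
  worker-1: +60 → 60 < 120
Round 2 — lb-1 pages on-call.
  db-m: +85 → 140 ≥ 90
  edge-1: +70 → 70 < 120
  queue-1: +55 → 75 < 120
  worker-1: +90 → 150 ≥ 120
Round 3 — db-m, worker-1 page on-call.
  edge-1: +85 → 155 ≥ 120
  edge-2: +50 → 50 < 100
Round 4 — edge-1 pages on-call.
No further pages.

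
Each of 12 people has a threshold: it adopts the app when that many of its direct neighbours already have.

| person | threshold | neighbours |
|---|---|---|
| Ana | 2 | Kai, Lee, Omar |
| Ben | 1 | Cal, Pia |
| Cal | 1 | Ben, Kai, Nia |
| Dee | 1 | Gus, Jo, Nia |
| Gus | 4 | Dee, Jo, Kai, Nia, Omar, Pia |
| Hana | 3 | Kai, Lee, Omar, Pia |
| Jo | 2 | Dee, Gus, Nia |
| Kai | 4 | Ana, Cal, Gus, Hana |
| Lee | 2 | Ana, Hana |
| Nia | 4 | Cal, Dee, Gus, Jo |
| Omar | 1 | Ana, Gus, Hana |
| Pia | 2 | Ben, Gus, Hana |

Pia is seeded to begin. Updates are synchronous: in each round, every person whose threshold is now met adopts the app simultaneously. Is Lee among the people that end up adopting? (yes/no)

no

Round 1 — Pia adopts the app (initial).
Round 2 — checking thresholds:
  Ben: 1 of 2 neighbours ≥ 1, adopts the app.
  Gus: 1 of 6 neighbours < 4, holds.
  Hana: 1 of 4 neighbours < 3, holds.
Round 3 — checking thresholds:
  Cal: 1 of 3 neighbours ≥ 1, adopts the app.
  Gus: 1 of 6 neighbours < 4, holds.
  Hana: 1 of 4 neighbours < 3, holds.
Round 4 — no new adoptions; cascade stops.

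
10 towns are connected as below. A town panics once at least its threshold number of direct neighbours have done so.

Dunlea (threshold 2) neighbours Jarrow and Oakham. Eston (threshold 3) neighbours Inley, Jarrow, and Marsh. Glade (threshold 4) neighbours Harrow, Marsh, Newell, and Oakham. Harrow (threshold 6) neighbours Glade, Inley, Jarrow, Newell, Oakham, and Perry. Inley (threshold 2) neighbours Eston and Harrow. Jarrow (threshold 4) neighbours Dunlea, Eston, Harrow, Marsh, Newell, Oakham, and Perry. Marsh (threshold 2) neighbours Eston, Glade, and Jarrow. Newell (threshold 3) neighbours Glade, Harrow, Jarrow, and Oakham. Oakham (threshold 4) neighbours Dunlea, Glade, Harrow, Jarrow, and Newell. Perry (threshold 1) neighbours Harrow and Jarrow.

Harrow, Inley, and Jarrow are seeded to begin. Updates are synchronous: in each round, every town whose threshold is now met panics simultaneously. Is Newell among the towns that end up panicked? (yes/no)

no

Round 1 — Harrow, Inley, Jarrow panic (initial).
Round 2 — checking thresholds:
  Dunlea: 1 of 2 neighbours < 2, not yet.
  Eston: 2 of 3 neighbours < 3, not yet.
  Glade: 1 of 4 neighbours < 4, not yet.
  Marsh: 1 of 3 neighbours < 2, not yet.
  Newell: 2 of 4 neighbours < 3, not yet.
  Oakham: 2 of 5 neighbours < 4, not yet.
  Perry: 2 of 2 neighbours ≥ 1, panics.
Round 3 — no new panics; cascade stops.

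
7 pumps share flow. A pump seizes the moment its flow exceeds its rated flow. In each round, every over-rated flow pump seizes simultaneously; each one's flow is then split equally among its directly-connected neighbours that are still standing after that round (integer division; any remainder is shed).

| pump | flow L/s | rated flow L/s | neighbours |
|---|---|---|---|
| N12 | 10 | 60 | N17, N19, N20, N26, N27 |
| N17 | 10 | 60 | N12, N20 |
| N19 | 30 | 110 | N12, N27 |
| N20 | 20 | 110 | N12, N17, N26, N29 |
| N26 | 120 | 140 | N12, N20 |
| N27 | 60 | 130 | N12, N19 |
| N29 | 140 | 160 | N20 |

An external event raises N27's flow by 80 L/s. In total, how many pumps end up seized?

3

Round 1 — N27 at 140 > 130. N27 seizes.
  N27 sheds 140 L/s to N12, N19: 70 each.
    N12: 10+70 = 80 > 60
    N19: 30+70 = 100 ≤ 110
Round 2 — N12 seizes.
  N12 sheds 80 L/s to N17, N19, N20, N26: 20 each.
    N17: 10+20 = 30 ≤ 60
    N19: 100+20 = 120 > 110
    N20: 20+20 = 40 ≤ 110
    N26: 120+20 = 140 ≤ 140
Round 3 — N19 seizes.
  N19 sheds 120 L/s: no online neighbours, lost.
No further seizures.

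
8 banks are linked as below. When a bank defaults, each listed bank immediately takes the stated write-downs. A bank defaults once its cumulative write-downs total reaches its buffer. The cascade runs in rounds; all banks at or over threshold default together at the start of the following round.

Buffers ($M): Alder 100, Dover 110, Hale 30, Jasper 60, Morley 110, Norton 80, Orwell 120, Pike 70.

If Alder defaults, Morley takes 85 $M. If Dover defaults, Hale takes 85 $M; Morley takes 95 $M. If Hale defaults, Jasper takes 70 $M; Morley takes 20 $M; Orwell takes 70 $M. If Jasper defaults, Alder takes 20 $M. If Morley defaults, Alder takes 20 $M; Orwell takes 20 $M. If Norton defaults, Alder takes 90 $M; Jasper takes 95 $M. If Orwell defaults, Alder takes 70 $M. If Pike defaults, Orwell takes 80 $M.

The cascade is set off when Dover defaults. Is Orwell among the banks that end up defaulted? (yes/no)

no

Round 1 — Dover defaults (initial).
  Hale: +85 → 85 ≥ 30
  Morley: +95 → 95 < 110
Round 2 — Hale defaults.
  Jasper: +70 → 70 ≥ 60
  Morley: +20 → 115 ≥ 110
  Orwell: +70 → 70 < 120
Round 3 — Jasper, Morley default.
  Alder: +20+20 → 40 < 100
  Orwell: +20 → 90 < 120
No further defaults.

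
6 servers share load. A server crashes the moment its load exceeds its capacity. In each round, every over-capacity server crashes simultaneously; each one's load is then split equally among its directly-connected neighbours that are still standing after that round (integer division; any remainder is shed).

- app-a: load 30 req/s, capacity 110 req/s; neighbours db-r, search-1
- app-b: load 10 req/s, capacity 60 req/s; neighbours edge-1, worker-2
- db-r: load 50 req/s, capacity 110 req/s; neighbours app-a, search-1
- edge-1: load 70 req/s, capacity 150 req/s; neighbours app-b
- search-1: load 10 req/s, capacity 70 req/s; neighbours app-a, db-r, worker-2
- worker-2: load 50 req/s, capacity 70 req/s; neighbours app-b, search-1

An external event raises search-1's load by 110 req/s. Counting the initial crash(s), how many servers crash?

Round 1 — search-1 at 120 > 70. search-1 crashes.
  search-1 sheds 120 req/s to app-a, db-r, worker-2: 40 each.
    app-a: 30+40 = 70 ≤ 110
    db-r: 50+40 = 90 ≤ 110
    worker-2: 50+40 = 90 > 70
Round 2 — worker-2 crashes.
  worker-2 sheds 90 req/s to app-b: 90 each.
    app-b: 10+90 = 100 > 60
Round 3 — app-b crashes.
  app-b sheds 100 req/s to edge-1: 100 each.
    edge-1: 70+100 = 170 > 150
Round 4 — edge-1 crashes.
  edge-1 sheds 170 req/s: no online neighbours, lost.
No further crashes.

4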